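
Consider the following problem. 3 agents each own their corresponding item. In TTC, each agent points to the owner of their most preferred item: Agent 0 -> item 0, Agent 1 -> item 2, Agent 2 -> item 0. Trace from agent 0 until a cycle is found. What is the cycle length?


Step 1: Trace the pointer graph from agent 0: 0 -> 0
Step 2: A cycle is detected when we revisit agent 0
Step 3: The cycle is: 0 -> 0
Step 4: Cycle length = 1

1


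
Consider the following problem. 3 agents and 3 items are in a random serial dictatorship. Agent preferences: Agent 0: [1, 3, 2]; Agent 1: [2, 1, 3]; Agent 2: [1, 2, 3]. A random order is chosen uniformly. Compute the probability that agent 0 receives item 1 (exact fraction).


Step 1: Agent 0 wants item 1
Step 2: There are 6 possible orderings of agents
Step 3: In 3 orderings, agent 0 gets item 1
Step 4: Probability = 3/6 = 1/2

1/2


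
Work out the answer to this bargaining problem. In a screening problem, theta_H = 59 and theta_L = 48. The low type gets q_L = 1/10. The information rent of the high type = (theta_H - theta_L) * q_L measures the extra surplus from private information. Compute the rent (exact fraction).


Step 1: theta_H - theta_L = 59 - 48 = 11
Step 2: Information rent = (theta_H - theta_L) * q_L
Step 3: = 11 * 1/10
Step 4: = 11/10

11/10


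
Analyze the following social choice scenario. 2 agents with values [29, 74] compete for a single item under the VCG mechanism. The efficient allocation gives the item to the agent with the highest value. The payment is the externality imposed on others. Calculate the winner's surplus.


Step 1: The winner is the agent with the highest value: agent 1 with value 74
Step 2: Values of other agents: [29]
Step 3: VCG payment = max of others' values = 29
Step 4: Surplus = 74 - 29 = 45

45


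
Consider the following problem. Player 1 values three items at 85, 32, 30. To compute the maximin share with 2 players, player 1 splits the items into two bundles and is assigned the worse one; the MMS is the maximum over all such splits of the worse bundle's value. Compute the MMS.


Step 1: Item values = 85, 32, 30
Step 2: Enumerate all 2-bundle partitions and take the smaller bundle:
  Partition 1: {85} vs {32,30} -> bundles 85, 62; min = 62
  Partition 2: {32} vs {85,30} -> bundles 32, 115; min = 32
  Partition 3: {30} vs {85,32} -> bundles 30, 117; min = 30
Step 3: MMS = max(62, 32, 30) = 62

62


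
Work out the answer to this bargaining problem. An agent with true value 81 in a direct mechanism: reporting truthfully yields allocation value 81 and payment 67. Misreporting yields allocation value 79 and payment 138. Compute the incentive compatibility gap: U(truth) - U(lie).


Step 1: U(truth) = value - payment = 81 - 67 = 14
Step 2: U(lie) = allocation - payment = 79 - 138 = -59
Step 3: IC gap = 14 - (-59) = 73

73


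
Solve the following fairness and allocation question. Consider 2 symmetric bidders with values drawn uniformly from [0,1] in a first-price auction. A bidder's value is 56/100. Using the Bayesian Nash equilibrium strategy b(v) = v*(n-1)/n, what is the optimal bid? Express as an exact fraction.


Step 1: The symmetric BNE bidding function is b(v) = v * (n-1) / n
Step 2: Substitute v = 14/25 and n = 2
Step 3: b = 14/25 * 1/2
Step 4: b = 7/25

7/25


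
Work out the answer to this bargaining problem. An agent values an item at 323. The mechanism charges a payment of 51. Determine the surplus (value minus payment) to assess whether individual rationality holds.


Step 1: Surplus = value - payment = 323 - 51 = 272
Step 2: IR is satisfied (surplus >= 0)

272


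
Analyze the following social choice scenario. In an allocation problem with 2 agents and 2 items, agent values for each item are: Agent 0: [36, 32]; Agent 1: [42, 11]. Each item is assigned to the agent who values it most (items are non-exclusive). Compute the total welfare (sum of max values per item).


Step 1: For each item, find the maximum value among all agents.
Step 2: Item 0 -> Agent 1 (value 42)
Step 3: Item 1 -> Agent 0 (value 32)
Step 4: Total welfare = 42 + 32 = 74

74


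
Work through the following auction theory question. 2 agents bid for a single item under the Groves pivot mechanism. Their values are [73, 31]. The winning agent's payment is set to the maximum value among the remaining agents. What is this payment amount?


Step 1: The efficient winner is agent 0 with value 73
Step 2: Other agents' values: [31]
Step 3: Pivot payment = max(others) = 31
Step 4: The winner pays 31

31


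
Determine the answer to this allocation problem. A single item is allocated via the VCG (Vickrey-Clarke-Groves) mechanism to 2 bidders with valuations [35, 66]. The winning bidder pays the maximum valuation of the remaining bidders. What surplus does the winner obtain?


Step 1: The winner is the agent with the highest value: agent 1 with value 66
Step 2: Values of other agents: [35]
Step 3: VCG payment = max of others' values = 35
Step 4: Surplus = 66 - 35 = 31

31


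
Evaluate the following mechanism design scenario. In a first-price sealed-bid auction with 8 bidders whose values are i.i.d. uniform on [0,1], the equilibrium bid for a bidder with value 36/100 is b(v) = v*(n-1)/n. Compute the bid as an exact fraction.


Step 1: The symmetric BNE bidding function is b(v) = v * (n-1) / n
Step 2: Substitute v = 9/25 and n = 8
Step 3: b = 9/25 * 7/8
Step 4: b = 63/200

63/200


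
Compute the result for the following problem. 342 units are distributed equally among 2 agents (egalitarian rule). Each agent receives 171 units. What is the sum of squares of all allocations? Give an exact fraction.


Step 1: Each agent's share = 342/2 = 171
Step 2: Square of each share = (171)^2 = 29241
Step 3: Sum of squares = 2 * 29241 = 58482

58482


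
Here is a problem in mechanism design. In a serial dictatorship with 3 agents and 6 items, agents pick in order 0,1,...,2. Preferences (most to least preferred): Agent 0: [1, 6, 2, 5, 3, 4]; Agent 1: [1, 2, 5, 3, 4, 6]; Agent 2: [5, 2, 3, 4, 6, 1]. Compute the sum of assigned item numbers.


Step 1: Agent 0 picks item 1
Step 2: Agent 1 picks item 2
Step 3: Agent 2 picks item 5
Step 4: Sum = 1 + 2 + 5 = 8

8


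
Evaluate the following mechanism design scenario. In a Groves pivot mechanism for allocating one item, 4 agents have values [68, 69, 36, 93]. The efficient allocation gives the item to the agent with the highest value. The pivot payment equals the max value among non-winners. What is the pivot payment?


Step 1: The efficient winner is agent 3 with value 93
Step 2: Other agents' values: [68, 69, 36]
Step 3: Pivot payment = max(others) = 69
Step 4: The winner pays 69

69


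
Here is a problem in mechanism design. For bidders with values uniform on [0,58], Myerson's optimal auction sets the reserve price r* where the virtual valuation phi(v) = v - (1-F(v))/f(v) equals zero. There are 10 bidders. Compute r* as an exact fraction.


Step 1: For U[0,58], F(v) = v/58 and f(v) = 1/58
Step 2: phi(v) = v - (1 - v/58)/(1/58) = v - (58 - v) = 2v - 58
Step 3: Set phi(r*) = 0: 2r* - 58 = 0
Step 4: r* = 58/2 = 29 (the number of bidders n = 10 does not enter)

29


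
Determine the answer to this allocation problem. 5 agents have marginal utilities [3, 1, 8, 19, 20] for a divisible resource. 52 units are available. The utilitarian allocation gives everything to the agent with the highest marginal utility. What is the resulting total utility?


Step 1: The marginal utilities are [3, 1, 8, 19, 20]
Step 2: The highest marginal utility is 20
Step 3: All 52 units go to that agent
Step 4: Total utility = 20 * 52 = 1040

1040


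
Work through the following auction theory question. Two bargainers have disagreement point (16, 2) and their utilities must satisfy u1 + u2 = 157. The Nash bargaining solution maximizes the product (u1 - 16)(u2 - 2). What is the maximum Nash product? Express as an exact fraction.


Step 1: The Nash solution splits surplus symmetrically above the disagreement point
Step 2: u1 = (total + d1 - d2)/2 = (157 + 16 - 2)/2 = 171/2
Step 3: u2 = (total - d1 + d2)/2 = (157 - 16 + 2)/2 = 143/2
Step 4: Nash product = (171/2 - 16) * (143/2 - 2)
Step 5: = 139/2 * 139/2 = 19321/4

19321/4


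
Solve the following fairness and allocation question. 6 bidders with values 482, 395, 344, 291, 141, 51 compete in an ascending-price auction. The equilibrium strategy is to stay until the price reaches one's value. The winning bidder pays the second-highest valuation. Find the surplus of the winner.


Step 1: Identify the highest value: 482
Step 2: Identify the second-highest value: 395
Step 3: The final price = second-highest value = 395
Step 4: Surplus = 482 - 395 = 87

87


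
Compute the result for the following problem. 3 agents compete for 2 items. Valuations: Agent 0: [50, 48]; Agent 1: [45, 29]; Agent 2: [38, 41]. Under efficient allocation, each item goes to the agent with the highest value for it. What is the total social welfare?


Step 1: For each item, find the maximum value among all agents.
Step 2: Item 0 -> Agent 0 (value 50)
Step 3: Item 1 -> Agent 0 (value 48)
Step 4: Total welfare = 50 + 48 = 98

98


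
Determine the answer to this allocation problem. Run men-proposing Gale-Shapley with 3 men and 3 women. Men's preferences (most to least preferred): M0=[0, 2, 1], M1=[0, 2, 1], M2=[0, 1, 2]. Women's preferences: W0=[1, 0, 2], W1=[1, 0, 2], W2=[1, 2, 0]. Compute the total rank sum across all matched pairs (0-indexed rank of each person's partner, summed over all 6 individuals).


Step 1: Run Gale-Shapley (men propose, women hold best offer):
  M0 proposes to W0; she accepts
  M1 proposes to W0; she switches from M0
  M2 proposes to W0; rejected
  M2 proposes to W1; she accepts
  M0 proposes to W2; she accepts
Step 2: Final matching: W0-M1, W1-M2, W2-M0
Step 3: 0-indexed ranks (man's rank of his match, then woman's): 0 + 0 + 1 + 2 + 1 + 2
Step 4: Total rank sum = 6

6


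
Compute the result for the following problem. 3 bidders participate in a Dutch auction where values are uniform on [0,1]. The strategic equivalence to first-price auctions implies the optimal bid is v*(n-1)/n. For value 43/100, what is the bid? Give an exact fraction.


Step 1: Dutch auctions are strategically equivalent to first-price auctions
Step 2: The equilibrium bid is b(v) = v*(n-1)/n
Step 3: b = 43/100 * 2/3
Step 4: b = 43/150

43/150


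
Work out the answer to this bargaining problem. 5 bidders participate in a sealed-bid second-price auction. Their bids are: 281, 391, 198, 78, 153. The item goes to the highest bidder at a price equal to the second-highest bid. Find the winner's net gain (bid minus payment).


Step 1: Sort bids in descending order: 391, 281, 198, 153, 78
Step 2: The winning bid is the highest: 391
Step 3: The payment equals the second-highest bid: 281
Step 4: Surplus = winner's bid - payment = 391 - 281 = 110

110


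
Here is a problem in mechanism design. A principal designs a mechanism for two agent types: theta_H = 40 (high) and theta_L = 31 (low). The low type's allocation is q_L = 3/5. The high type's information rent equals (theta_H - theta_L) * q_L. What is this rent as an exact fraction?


Step 1: theta_H - theta_L = 40 - 31 = 9
Step 2: Information rent = (theta_H - theta_L) * q_L
Step 3: = 9 * 3/5
Step 4: = 27/5

27/5


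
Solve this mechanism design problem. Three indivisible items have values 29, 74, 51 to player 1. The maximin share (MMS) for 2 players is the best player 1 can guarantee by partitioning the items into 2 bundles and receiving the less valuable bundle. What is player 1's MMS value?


Step 1: Item values = 29, 74, 51
Step 2: Enumerate all 2-bundle partitions and take the smaller bundle:
  Partition 1: {29} vs {74,51} -> bundles 29, 125; min = 29
  Partition 2: {74} vs {29,51} -> bundles 74, 80; min = 74
  Partition 3: {51} vs {29,74} -> bundles 51, 103; min = 51
Step 3: MMS = max(29, 74, 51) = 74

74


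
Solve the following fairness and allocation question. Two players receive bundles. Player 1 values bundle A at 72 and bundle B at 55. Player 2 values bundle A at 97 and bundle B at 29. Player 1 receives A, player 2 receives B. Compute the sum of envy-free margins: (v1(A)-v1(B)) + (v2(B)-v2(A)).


Step 1: Player 1's margin = v1(A) - v1(B) = 72 - 55 = 17
Step 2: Player 2's margin = v2(B) - v2(A) = 29 - 97 = -68
Step 3: Total margin = 17 + -68 = -51

-51


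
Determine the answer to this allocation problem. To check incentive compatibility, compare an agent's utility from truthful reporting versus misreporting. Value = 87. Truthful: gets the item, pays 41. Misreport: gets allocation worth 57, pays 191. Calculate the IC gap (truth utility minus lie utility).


Step 1: U(truth) = value - payment = 87 - 41 = 46
Step 2: U(lie) = allocation - payment = 57 - 191 = -134
Step 3: IC gap = 46 - (-134) = 180

180


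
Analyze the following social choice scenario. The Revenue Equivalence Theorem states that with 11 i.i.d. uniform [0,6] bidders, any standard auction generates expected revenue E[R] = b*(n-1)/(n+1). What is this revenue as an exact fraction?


Step 1: By Revenue Equivalence, expected revenue = b*(n-1)/(n+1)
Step 2: Substituting n = 11, b = 6
Step 3: Revenue = 6*(11-1)/(11+1) = 6*10/12
Step 4: Revenue = 60/12 = 5

5


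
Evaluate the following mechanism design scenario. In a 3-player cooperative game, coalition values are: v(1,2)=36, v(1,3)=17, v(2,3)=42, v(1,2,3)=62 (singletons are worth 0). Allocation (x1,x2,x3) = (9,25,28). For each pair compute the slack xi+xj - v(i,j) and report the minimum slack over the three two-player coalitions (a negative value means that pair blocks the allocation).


Step 1: Slack for coalition (1,2): x1+x2 - v12 = 34 - 36 = -2
Step 2: Slack for coalition (1,3): x1+x3 - v13 = 37 - 17 = 20
Step 3: Slack for coalition (2,3): x2+x3 - v23 = 53 - 42 = 11
Step 4: Minimum slack = min(-2, 20, 11) = -2, attained by (1,2); coalition (1,2) can block (slack < 0), so the allocation is not in the core

-2


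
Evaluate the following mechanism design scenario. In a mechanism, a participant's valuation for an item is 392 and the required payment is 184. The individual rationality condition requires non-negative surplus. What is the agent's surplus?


Step 1: Surplus = value - payment = 392 - 184 = 208
Step 2: IR is satisfied (surplus >= 0)

208


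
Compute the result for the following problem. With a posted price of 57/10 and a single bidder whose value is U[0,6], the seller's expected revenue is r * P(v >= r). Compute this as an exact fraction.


Step 1: Posted price r = 57/10, value support [0,6]
Step 2: P(v >= r) = (6 - 57/10)/6 = 1/20
Step 3: Expected revenue = r * P(v >= r) = 57/10 * 1/20
Step 4: Revenue = 57/200

57/200


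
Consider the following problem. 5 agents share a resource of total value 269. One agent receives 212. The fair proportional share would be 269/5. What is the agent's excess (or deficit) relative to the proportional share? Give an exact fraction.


Step 1: Proportional share = 269/5
Step 2: Agent's actual allocation = 212
Step 3: Excess = 212 - 269/5 = 791/5

791/5


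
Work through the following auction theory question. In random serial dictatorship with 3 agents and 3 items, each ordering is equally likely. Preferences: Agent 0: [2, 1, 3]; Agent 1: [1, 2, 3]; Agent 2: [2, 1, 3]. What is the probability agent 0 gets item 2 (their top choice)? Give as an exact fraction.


Step 1: Agent 0 wants item 2
Step 2: There are 6 possible orderings of agents
Step 3: In 3 orderings, agent 0 gets item 2
Step 4: Probability = 3/6 = 1/2

1/2


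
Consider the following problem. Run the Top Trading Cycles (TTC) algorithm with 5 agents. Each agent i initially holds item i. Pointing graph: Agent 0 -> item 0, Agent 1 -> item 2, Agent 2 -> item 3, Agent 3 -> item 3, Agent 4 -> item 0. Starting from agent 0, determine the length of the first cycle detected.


Step 1: Trace the pointer graph from agent 0: 0 -> 0
Step 2: A cycle is detected when we revisit agent 0
Step 3: The cycle is: 0 -> 0
Step 4: Cycle length = 1

1


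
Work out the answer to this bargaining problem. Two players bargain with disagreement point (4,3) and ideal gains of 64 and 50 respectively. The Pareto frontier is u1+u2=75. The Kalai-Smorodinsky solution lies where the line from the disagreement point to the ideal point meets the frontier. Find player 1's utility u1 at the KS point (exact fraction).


Step 1: At the KS point, (u1-d1)/r1 = (u2-d2)/r2 = t and u1+u2 = 75
Step 2: u1 = d1 + r1*t and u2 = d2 + r2*t, so (d1 + r1*t) + (d2 + r2*t) = 75
Step 3: t = (75 - 4 - 3)/(64 + 50) = 68/114 = 34/57
Step 4: u1 = d1 + r1*t = 4 + 64 * 34/57 = 2404/57
Step 5: (Check: u2 = d2 + r2*t = 1871/57; u1+u2 = 2404/57 + 1871/57 = 75, on the frontier.)

2404/57


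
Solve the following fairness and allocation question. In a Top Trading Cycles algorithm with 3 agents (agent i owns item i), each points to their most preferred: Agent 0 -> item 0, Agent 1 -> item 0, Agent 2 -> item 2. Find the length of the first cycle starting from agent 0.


Step 1: Trace the pointer graph from agent 0: 0 -> 0
Step 2: A cycle is detected when we revisit agent 0
Step 3: The cycle is: 0 -> 0
Step 4: Cycle length = 1

1


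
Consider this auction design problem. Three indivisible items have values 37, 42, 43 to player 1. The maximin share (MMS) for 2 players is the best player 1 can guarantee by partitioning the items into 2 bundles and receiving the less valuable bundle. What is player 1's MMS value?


Step 1: Item values = 37, 42, 43
Step 2: Enumerate all 2-bundle partitions and take the smaller bundle:
  Partition 1: {37} vs {42,43} -> bundles 37, 85; min = 37
  Partition 2: {42} vs {37,43} -> bundles 42, 80; min = 42
  Partition 3: {43} vs {37,42} -> bundles 43, 79; min = 43
Step 3: MMS = max(37, 42, 43) = 43

43


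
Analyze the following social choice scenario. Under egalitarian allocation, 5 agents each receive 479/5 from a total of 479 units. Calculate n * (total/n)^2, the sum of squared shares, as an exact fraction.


Step 1: Each agent's share = 479/5
Step 2: Square of each share = (479/5)^2 = 229441/25
Step 3: Sum of squares = 5 * 229441/25 = 229441/5

229441/5


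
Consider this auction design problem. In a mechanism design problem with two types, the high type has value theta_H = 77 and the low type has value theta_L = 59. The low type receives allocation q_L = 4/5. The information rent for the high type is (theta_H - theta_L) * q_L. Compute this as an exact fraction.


Step 1: theta_H - theta_L = 77 - 59 = 18
Step 2: Information rent = (theta_H - theta_L) * q_L
Step 3: = 18 * 4/5
Step 4: = 72/5

72/5


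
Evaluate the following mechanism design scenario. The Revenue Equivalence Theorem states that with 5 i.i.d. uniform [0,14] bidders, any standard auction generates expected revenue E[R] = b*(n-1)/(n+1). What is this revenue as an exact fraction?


Step 1: By Revenue Equivalence, expected revenue = b*(n-1)/(n+1)
Step 2: Substituting n = 5, b = 14
Step 3: Revenue = 14*(5-1)/(5+1) = 14*4/6
Step 4: Revenue = 56/6 = 28/3

28/3


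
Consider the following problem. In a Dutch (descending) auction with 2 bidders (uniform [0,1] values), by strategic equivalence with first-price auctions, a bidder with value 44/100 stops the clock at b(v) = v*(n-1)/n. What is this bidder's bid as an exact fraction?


Step 1: Dutch auctions are strategically equivalent to first-price auctions
Step 2: The equilibrium bid is b(v) = v*(n-1)/n
Step 3: b = 11/25 * 1/2
Step 4: b = 11/50

11/50


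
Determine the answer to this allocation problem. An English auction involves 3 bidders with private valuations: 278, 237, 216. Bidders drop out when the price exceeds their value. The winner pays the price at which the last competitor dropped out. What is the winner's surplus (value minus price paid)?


Step 1: Identify the highest value: 278
Step 2: Identify the second-highest value: 237
Step 3: The final price = second-highest value = 237
Step 4: Surplus = 278 - 237 = 41

41


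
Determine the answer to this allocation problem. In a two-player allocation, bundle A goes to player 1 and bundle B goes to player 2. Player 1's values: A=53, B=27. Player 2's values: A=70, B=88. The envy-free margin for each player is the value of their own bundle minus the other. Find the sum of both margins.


Step 1: Player 1's margin = v1(A) - v1(B) = 53 - 27 = 26
Step 2: Player 2's margin = v2(B) - v2(A) = 88 - 70 = 18
Step 3: Total margin = 26 + 18 = 44

44


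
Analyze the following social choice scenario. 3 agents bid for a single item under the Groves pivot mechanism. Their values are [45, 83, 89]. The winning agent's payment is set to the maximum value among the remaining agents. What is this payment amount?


Step 1: The efficient winner is agent 2 with value 89
Step 2: Other agents' values: [45, 83]
Step 3: Pivot payment = max(others) = 83
Step 4: The winner pays 83

83


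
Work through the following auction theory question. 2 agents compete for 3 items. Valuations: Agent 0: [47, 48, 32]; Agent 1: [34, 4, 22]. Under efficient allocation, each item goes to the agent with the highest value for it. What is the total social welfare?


Step 1: For each item, find the maximum value among all agents.
Step 2: Item 0 -> Agent 0 (value 47)
Step 3: Item 1 -> Agent 0 (value 48)
Step 4: Item 2 -> Agent 0 (value 32)
Step 5: Total welfare = 47 + 48 + 32 = 127

127


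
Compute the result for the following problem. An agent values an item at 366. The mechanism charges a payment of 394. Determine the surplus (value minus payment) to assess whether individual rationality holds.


Step 1: Surplus = value - payment = 366 - 394 = -28
Step 2: IR is violated (surplus < 0)

-28


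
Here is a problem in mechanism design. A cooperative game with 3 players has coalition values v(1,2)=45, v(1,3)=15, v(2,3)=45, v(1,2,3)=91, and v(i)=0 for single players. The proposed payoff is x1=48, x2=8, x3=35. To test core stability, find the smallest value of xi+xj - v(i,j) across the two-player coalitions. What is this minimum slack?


Step 1: Slack for coalition (1,2): x1+x2 - v12 = 56 - 45 = 11
Step 2: Slack for coalition (1,3): x1+x3 - v13 = 83 - 15 = 68
Step 3: Slack for coalition (2,3): x2+x3 - v23 = 43 - 45 = -2
Step 4: Minimum slack = min(11, 68, -2) = -2, attained by (2,3); coalition (2,3) can block (slack < 0), so the allocation is not in the core

-2


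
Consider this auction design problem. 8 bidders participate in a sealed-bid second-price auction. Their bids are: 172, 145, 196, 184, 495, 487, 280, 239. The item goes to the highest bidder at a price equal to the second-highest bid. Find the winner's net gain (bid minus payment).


Step 1: Sort bids in descending order: 495, 487, 280, 239, 196, 184, 172, 145
Step 2: The winning bid is the highest: 495
Step 3: The payment equals the second-highest bid: 487
Step 4: Surplus = winner's bid - payment = 495 - 487 = 8

8


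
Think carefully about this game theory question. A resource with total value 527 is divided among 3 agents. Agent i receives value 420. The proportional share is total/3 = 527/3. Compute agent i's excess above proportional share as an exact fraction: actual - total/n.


Step 1: Proportional share = 527/3
Step 2: Agent's actual allocation = 420
Step 3: Excess = 420 - 527/3 = 733/3

733/3


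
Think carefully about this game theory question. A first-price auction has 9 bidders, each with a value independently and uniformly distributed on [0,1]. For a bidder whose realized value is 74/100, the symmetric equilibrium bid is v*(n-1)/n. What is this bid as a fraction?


Step 1: The symmetric BNE bidding function is b(v) = v * (n-1) / n
Step 2: Substitute v = 37/50 and n = 9
Step 3: b = 37/50 * 8/9
Step 4: b = 148/225

148/225


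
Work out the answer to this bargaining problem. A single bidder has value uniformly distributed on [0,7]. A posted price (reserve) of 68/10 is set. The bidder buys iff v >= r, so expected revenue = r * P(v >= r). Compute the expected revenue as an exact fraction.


Step 1: Posted price r = 34/5, value support [0,7]
Step 2: P(v >= r) = (7 - 34/5)/7 = 1/35
Step 3: Expected revenue = r * P(v >= r) = 34/5 * 1/35
Step 4: Revenue = 34/175

34/175


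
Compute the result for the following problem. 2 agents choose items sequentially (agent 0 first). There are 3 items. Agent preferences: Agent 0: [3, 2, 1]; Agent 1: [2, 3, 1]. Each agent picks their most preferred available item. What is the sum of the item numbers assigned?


Step 1: Agent 0 picks item 3
Step 2: Agent 1 picks item 2
Step 3: Sum = 3 + 2 = 5

5


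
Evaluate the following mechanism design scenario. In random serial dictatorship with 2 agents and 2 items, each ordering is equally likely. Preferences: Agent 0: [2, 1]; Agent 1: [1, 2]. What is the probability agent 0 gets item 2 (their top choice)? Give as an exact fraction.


Step 1: Agent 0 wants item 2
Step 2: There are 2 possible orderings of agents
Step 3: In 2 orderings, agent 0 gets item 2
Step 4: Probability = 2/2 = 1

1


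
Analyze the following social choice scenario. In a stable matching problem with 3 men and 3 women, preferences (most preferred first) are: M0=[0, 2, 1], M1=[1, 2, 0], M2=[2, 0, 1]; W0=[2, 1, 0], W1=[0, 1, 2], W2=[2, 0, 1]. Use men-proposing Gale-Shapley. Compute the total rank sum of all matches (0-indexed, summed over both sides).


Step 1: Run Gale-Shapley (men propose, women hold best offer):
  M0 proposes to W0; she accepts
  M1 proposes to W1; she accepts
  M2 proposes to W2; she accepts
Step 2: Final matching: W0-M0, W1-M1, W2-M2
Step 3: 0-indexed ranks (man's rank of his match, then woman's): 0 + 2 + 0 + 1 + 0 + 0
Step 4: Total rank sum = 3

3


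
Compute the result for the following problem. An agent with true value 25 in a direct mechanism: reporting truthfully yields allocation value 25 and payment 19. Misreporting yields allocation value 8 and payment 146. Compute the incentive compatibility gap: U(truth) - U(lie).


Step 1: U(truth) = value - payment = 25 - 19 = 6
Step 2: U(lie) = allocation - payment = 8 - 146 = -138
Step 3: IC gap = 6 - (-138) = 144

144


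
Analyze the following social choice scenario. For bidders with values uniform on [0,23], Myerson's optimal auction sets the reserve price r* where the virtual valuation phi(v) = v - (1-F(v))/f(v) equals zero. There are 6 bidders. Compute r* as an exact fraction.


Step 1: For U[0,23], F(v) = v/23 and f(v) = 1/23
Step 2: phi(v) = v - (1 - v/23)/(1/23) = v - (23 - v) = 2v - 23
Step 3: Set phi(r*) = 0: 2r* - 23 = 0
Step 4: r* = 23/2 (the number of bidders n = 6 does not enter)

23/2


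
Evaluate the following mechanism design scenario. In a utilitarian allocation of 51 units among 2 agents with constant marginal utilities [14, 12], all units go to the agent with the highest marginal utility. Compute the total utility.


Step 1: The marginal utilities are [14, 12]
Step 2: The highest marginal utility is 14
Step 3: All 51 units go to that agent
Step 4: Total utility = 14 * 51 = 714

714


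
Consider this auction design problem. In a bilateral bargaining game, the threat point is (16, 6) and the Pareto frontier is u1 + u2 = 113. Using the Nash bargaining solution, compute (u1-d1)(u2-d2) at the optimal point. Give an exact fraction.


Step 1: The Nash solution splits surplus symmetrically above the disagreement point
Step 2: u1 = (total + d1 - d2)/2 = (113 + 16 - 6)/2 = 123/2
Step 3: u2 = (total - d1 + d2)/2 = (113 - 16 + 6)/2 = 103/2
Step 4: Nash product = (123/2 - 16) * (103/2 - 6)
Step 5: = 91/2 * 91/2 = 8281/4

8281/4


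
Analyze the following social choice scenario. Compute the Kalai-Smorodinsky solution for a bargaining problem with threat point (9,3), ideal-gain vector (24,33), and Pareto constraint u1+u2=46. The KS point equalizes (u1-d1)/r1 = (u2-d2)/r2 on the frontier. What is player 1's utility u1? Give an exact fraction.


Step 1: At the KS point, (u1-d1)/r1 = (u2-d2)/r2 = t and u1+u2 = 46
Step 2: u1 = d1 + r1*t and u2 = d2 + r2*t, so (d1 + r1*t) + (d2 + r2*t) = 46
Step 3: t = (46 - 9 - 3)/(24 + 33) = 34/57
Step 4: u1 = d1 + r1*t = 9 + 24 * 34/57 = 443/19
Step 5: (Check: u2 = d2 + r2*t = 431/19; u1+u2 = 443/19 + 431/19 = 46, on the frontier.)

443/19


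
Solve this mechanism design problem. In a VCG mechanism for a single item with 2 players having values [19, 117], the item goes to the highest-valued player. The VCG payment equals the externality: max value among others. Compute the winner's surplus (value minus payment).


Step 1: The winner is the agent with the highest value: agent 1 with value 117
Step 2: Values of other agents: [19]
Step 3: VCG payment = max of others' values = 19
Step 4: Surplus = 117 - 19 = 98

98


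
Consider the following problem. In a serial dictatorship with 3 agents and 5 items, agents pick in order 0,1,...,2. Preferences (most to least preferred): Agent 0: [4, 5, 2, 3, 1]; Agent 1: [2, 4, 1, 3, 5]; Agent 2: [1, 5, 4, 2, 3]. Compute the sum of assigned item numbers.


Step 1: Agent 0 picks item 4
Step 2: Agent 1 picks item 2
Step 3: Agent 2 picks item 1
Step 4: Sum = 4 + 2 + 1 = 7

7


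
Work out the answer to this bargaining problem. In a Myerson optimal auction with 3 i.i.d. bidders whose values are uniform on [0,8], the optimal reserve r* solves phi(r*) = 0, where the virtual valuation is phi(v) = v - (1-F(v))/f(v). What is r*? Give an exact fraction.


Step 1: For U[0,8], F(v) = v/8 and f(v) = 1/8
Step 2: phi(v) = v - (1 - v/8)/(1/8) = v - (8 - v) = 2v - 8
Step 3: Set phi(r*) = 0: 2r* - 8 = 0
Step 4: r* = 8/2 = 4 (the number of bidders n = 3 does not enter)

4


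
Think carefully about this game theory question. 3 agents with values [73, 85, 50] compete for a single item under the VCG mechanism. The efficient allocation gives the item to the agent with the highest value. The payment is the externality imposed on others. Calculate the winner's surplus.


Step 1: The winner is the agent with the highest value: agent 1 with value 85
Step 2: Values of other agents: [73, 50]
Step 3: VCG payment = max of others' values = 73
Step 4: Surplus = 85 - 73 = 12

12


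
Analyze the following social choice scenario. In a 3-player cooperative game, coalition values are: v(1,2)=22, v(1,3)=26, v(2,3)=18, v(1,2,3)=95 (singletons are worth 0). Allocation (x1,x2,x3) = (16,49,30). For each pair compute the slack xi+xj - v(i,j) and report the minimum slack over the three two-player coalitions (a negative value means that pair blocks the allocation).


Step 1: Slack for coalition (1,2): x1+x2 - v12 = 65 - 22 = 43
Step 2: Slack for coalition (1,3): x1+x3 - v13 = 46 - 26 = 20
Step 3: Slack for coalition (2,3): x2+x3 - v23 = 79 - 18 = 61
Step 4: Minimum slack = min(43, 20, 61) = 20, attained by (1,3); no pair can gain by deviating, so the allocation is in the core

20


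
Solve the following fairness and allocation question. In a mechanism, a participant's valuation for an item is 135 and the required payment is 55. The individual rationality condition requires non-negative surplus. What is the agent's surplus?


Step 1: Surplus = value - payment = 135 - 55 = 80
Step 2: IR is satisfied (surplus >= 0)

80


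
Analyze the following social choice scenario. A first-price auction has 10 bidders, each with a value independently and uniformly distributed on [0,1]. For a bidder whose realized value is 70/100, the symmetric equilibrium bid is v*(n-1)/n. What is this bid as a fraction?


Step 1: The symmetric BNE bidding function is b(v) = v * (n-1) / n
Step 2: Substitute v = 7/10 and n = 10
Step 3: b = 7/10 * 9/10
Step 4: b = 63/100

63/100


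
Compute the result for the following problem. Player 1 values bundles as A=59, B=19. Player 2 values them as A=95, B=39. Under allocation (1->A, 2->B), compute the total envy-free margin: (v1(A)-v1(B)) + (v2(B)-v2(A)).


Step 1: Player 1's margin = v1(A) - v1(B) = 59 - 19 = 40
Step 2: Player 2's margin = v2(B) - v2(A) = 39 - 95 = -56
Step 3: Total margin = 40 + -56 = -16

-16


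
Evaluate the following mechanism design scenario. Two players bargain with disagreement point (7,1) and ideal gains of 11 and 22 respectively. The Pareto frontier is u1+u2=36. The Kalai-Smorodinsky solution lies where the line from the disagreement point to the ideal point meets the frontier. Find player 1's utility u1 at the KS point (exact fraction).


Step 1: At the KS point, (u1-d1)/r1 = (u2-d2)/r2 = t and u1+u2 = 36
Step 2: u1 = d1 + r1*t and u2 = d2 + r2*t, so (d1 + r1*t) + (d2 + r2*t) = 36
Step 3: t = (36 - 7 - 1)/(11 + 22) = 28/33
Step 4: u1 = d1 + r1*t = 7 + 11 * 28/33 = 49/3
Step 5: (Check: u2 = d2 + r2*t = 59/3; u1+u2 = 49/3 + 59/3 = 36, on the frontier.)

49/3


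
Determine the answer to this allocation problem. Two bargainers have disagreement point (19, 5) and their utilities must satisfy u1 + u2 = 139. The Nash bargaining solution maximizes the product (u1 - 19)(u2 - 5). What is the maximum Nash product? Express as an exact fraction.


Step 1: The Nash solution splits surplus symmetrically above the disagreement point
Step 2: u1 = (total + d1 - d2)/2 = (139 + 19 - 5)/2 = 153/2
Step 3: u2 = (total - d1 + d2)/2 = (139 - 19 + 5)/2 = 125/2
Step 4: Nash product = (153/2 - 19) * (125/2 - 5)
Step 5: = 115/2 * 115/2 = 13225/4

13225/4


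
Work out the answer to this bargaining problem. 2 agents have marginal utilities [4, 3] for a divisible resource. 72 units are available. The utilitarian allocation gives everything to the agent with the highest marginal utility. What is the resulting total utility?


Step 1: The marginal utilities are [4, 3]
Step 2: The highest marginal utility is 4
Step 3: All 72 units go to that agent
Step 4: Total utility = 4 * 72 = 288

288


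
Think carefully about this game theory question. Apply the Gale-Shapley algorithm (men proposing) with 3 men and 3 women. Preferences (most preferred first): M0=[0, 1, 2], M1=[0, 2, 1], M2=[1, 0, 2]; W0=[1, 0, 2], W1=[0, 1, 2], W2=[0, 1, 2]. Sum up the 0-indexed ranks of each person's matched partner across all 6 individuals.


Step 1: Run Gale-Shapley (men propose, women hold best offer):
  M0 proposes to W0; she accepts
  M1 proposes to W0; she switches from M0
  M2 proposes to W1; she accepts
  M0 proposes to W1; she switches from M2
  M2 proposes to W0; rejected
  M2 proposes to W2; she accepts
Step 2: Final matching: W0-M1, W1-M0, W2-M2
Step 3: 0-indexed ranks (man's rank of his match, then woman's): 0 + 0 + 1 + 0 + 2 + 2
Step 4: Total rank sum = 5

5


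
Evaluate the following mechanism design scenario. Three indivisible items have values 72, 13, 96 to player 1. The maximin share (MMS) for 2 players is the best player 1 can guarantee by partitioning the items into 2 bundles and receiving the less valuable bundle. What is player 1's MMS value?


Step 1: Item values = 72, 13, 96
Step 2: Enumerate all 2-bundle partitions and take the smaller bundle:
  Partition 1: {72} vs {13,96} -> bundles 72, 109; min = 72
  Partition 2: {13} vs {72,96} -> bundles 13, 168; min = 13
  Partition 3: {96} vs {72,13} -> bundles 96, 85; min = 85
Step 3: MMS = max(72, 13, 85) = 85

85


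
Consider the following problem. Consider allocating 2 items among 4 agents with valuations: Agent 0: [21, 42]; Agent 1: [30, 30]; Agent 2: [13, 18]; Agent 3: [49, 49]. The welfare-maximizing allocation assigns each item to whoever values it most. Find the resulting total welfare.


Step 1: For each item, find the maximum value among all agents.
Step 2: Item 0 -> Agent 3 (value 49)
Step 3: Item 1 -> Agent 3 (value 49)
Step 4: Total welfare = 49 + 49 = 98

98


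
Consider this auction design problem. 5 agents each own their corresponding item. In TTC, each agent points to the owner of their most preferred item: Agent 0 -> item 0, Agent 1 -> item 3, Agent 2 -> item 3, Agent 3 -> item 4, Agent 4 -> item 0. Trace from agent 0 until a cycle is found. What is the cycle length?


Step 1: Trace the pointer graph from agent 0: 0 -> 0
Step 2: A cycle is detected when we revisit agent 0
Step 3: The cycle is: 0 -> 0
Step 4: Cycle length = 1

1


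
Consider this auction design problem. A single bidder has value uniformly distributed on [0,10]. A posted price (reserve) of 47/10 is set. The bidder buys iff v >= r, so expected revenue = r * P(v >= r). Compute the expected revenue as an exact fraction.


Step 1: Posted price r = 47/10, value support [0,10]
Step 2: P(v >= r) = (10 - 47/10)/10 = 53/100
Step 3: Expected revenue = r * P(v >= r) = 47/10 * 53/100
Step 4: Revenue = 2491/1000

2491/1000


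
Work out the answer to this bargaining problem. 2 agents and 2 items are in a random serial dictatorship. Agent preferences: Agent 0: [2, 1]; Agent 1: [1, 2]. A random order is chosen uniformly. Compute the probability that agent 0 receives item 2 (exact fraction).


Step 1: Agent 0 wants item 2
Step 2: There are 2 possible orderings of agents
Step 3: In 2 orderings, agent 0 gets item 2
Step 4: Probability = 2/2 = 1

1


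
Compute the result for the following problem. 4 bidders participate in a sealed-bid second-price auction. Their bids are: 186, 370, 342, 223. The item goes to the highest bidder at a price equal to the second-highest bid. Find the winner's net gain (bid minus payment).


Step 1: Sort bids in descending order: 370, 342, 223, 186
Step 2: The winning bid is the highest: 370
Step 3: The payment equals the second-highest bid: 342
Step 4: Surplus = winner's bid - payment = 370 - 342 = 28

28


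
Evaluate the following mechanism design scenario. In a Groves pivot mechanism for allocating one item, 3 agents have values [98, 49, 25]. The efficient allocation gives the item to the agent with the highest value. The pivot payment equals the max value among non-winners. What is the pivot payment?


Step 1: The efficient winner is agent 0 with value 98
Step 2: Other agents' values: [49, 25]
Step 3: Pivot payment = max(others) = 49
Step 4: The winner pays 49

49


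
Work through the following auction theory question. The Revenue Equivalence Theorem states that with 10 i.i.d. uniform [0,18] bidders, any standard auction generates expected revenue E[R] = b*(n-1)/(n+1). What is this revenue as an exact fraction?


Step 1: By Revenue Equivalence, expected revenue = b*(n-1)/(n+1)
Step 2: Substituting n = 10, b = 18
Step 3: Revenue = 18*(10-1)/(10+1) = 18*9/11
Step 4: Revenue = 162/11

162/11


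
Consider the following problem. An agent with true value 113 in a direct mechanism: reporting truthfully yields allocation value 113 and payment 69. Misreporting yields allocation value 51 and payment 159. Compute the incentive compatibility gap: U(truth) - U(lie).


Step 1: U(truth) = value - payment = 113 - 69 = 44
Step 2: U(lie) = allocation - payment = 51 - 159 = -108
Step 3: IC gap = 44 - (-108) = 152

152


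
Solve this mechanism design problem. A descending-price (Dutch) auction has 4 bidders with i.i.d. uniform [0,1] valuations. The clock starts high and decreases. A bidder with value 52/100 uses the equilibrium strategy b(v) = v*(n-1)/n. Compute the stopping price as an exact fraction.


Step 1: Dutch auctions are strategically equivalent to first-price auctions
Step 2: The equilibrium bid is b(v) = v*(n-1)/n
Step 3: b = 13/25 * 3/4
Step 4: b = 39/100

39/100


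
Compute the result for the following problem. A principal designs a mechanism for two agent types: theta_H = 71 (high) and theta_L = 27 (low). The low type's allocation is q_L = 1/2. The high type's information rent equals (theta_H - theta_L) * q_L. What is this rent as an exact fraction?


Step 1: theta_H - theta_L = 71 - 27 = 44
Step 2: Information rent = (theta_H - theta_L) * q_L
Step 3: = 44 * 1/2
Step 4: = 22

22


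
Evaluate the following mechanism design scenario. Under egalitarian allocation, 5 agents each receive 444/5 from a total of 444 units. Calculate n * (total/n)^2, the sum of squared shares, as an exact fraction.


Step 1: Each agent's share = 444/5
Step 2: Square of each share = (444/5)^2 = 197136/25
Step 3: Sum of squares = 5 * 197136/25 = 197136/5

197136/5
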